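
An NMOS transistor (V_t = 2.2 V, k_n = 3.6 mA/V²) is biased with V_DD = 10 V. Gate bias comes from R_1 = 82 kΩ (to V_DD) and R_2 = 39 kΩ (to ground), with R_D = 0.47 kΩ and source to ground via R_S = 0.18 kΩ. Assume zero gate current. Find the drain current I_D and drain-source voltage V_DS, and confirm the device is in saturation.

I_D ≈ 1.2 mA, V_DS ≈ 9.2 V

V_G = V_DD·R_2/(R_1+R_2) = 10×39/121 = 3.22 V.
Assume saturation: I_D = (k_n/2)(V_GS − V_t)² with V_GS = V_G − I_D·R_S = 3.22 − 0.18·I_D.
Substituting gives 0.0583·I_D² − 1.66·I_D + 1.88 = 0, with roots I_D = 1.18 or 27.3 mA.
The root I_D = 27.3 mA gives V_GS = -1.7 V ≤ V_t, so take I_D = 1.18 mA.
Then V_GS = 3.01 V and V_DS = V_DD − I_D(R_D+R_S) = 10 − 1.18×0.65 = 9.23 V.
Saturation requires V_DS ≥ V_GS − V_t = 0.81 V; 9.23 ≥ 0.81 ✓.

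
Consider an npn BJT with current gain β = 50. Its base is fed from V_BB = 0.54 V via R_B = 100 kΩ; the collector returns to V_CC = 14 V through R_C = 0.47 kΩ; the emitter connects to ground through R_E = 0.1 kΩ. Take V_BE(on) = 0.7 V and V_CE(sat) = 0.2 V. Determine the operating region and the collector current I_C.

V_BB = 0.54 V ≤ V_BE(on) = 0.7 V, so the base-emitter junction is not forward biased.
The transistor is in cutoff: I_B = I_C = 0.

cutoff; I_C ≈ 0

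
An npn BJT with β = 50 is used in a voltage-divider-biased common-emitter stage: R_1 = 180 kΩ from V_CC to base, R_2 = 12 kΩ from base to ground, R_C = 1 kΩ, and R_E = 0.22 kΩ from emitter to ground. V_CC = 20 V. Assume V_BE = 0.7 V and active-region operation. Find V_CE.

V_CE ≈ 19 V

Thevenize the base divider: V_Th = V_CC·R_2/(R_1+R_2) = 20×12/192 = 1.25 V, R_Th = R_1‖R_2 = 11.2 kΩ.
Base-emitter loop: V_Th = I_B·R_Th + V_BE + (β+1)I_B·R_E, so I_B = (1.25 − 0.7) / (11.2 + 51×0.22) = 0.0245 mA.
I_C = β·I_B = 50×0.0245 = 1.22 mA, and I_E = (β+1)I_B = 1.25 mA.
V_CE = V_CC − I_C·R_C − I_E·R_E = 20 − 1.22×1 − 1.25×0.22 = 18.5 V.
V_CE = 18.5 V > 0.2 V confirms active-region operation.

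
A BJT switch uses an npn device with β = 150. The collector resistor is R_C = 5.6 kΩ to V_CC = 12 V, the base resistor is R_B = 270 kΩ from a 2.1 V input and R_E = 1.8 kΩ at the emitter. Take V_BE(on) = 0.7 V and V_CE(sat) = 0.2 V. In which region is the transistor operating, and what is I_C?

Assume active. Base-emitter loop: I_B = (V_BB − V_BE)/(R_B + (β+1)R_E) = (2.1 − 0.7)/(270 + 151×1.8) = 0.00258 mA.
I_C = β·I_B = 150×0.00258 = 0.388 mA.
V_CE = V_CC − I_C·R_C − I_E·R_E = 12 − 0.388×5.6 − 0.39×1.8 = 9.13 V > V_CE(sat), so the active-region assumption holds.

active; I_C ≈ 0.39 mA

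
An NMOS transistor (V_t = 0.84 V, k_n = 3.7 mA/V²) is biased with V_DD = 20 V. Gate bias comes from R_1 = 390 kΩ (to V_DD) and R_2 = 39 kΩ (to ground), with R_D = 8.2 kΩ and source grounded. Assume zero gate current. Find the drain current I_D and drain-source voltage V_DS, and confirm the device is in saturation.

I_D ≈ 1.8 mA, V_DS ≈ 5.5 V

V_G = V_DD·R_2/(R_1+R_2) = 20×39/429 = 1.82 V. With the source grounded, V_GS = V_G = 1.82 V.
Assume saturation: I_D = (k_n/2)(V_GS − V_t)² = (3.7/2)×(1.82 − 0.84)² = 1.85×0.978² = 1.77 mA.
V_DS = V_DD − I_D·R_D = 20 − 1.77×8.2 = 5.48 V.
Saturation requires V_DS ≥ V_GS − V_t = 0.978 V; 5.48 ≥ 0.978 ✓.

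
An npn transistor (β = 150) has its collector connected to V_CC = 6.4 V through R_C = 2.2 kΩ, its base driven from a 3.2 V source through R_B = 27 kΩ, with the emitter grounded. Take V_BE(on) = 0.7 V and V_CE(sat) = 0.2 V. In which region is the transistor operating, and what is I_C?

saturation; I_C ≈ 2.8 mA

Assume active: I_B = (3.2 − 0.7)/27 = 0.0926 mA, giving I_C = β·I_B = 13.9 mA.
But then V_CE = 6.4 − 13.9×2.2 = -24.2 V < V_CE(sat) = 0.2 V — impossible in the active region.
So the transistor is saturated. With V_CE = 0.2 V, I_C = (V_CC − 0.2)/R_C = 6.2/2.2 = 2.82 mA.
Check: β·I_B = 13.9 mA > I_C = 2.82 mA, confirming saturation.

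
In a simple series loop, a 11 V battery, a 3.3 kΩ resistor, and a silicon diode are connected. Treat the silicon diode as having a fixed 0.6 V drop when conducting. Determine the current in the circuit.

I ≈ 3.2 mA

KVL around the loop: 11 = V_D + I·R = 0.6 + I × 3.3 kΩ.
So I = (11 − 0.6) / 3.3 kΩ = 10.4 / 3.3 = 3.15 mA.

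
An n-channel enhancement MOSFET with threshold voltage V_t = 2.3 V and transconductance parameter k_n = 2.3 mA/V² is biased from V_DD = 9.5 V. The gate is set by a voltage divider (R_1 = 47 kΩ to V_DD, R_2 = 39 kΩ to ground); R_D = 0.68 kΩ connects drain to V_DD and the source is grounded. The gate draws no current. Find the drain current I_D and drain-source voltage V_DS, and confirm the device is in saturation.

I_D ≈ 4.6 mA, V_DS ≈ 6.3 V

V_G = V_DD·R_2/(R_1+R_2) = 9.5×39/86 = 4.31 V. With the source grounded, V_GS = V_G = 4.31 V.
Assume saturation: I_D = (k_n/2)(V_GS − V_t)² = (2.3/2)×(4.31 − 2.3)² = 1.15×2.01² = 4.64 mA.
V_DS = V_DD − I_D·R_D = 9.5 − 4.64×0.68 = 6.35 V.
Saturation requires V_DS ≥ V_GS − V_t = 2.01 V; 6.35 ≥ 2.01 ✓.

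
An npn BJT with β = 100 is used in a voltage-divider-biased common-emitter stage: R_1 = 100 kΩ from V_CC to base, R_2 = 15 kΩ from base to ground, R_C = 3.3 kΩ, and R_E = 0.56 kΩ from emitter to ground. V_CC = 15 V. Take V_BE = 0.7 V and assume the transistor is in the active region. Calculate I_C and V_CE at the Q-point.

I_C ≈ 1.8 mA, V_CE ≈ 8 V

Thevenize the base divider: V_Th = V_CC·R_2/(R_1+R_2) = 15×15/115 = 1.96 V, R_Th = R_1‖R_2 = 13 kΩ.
Base-emitter loop: V_Th = I_B·R_Th + V_BE + (β+1)I_B·R_E, so I_B = (1.96 − 0.7) / (13 + 101×0.56) = 0.0181 mA.
I_C = β·I_B = 100×0.0181 = 1.81 mA, and I_E = (β+1)I_B = 1.82 mA.
V_CE = V_CC − I_C·R_C − I_E·R_E = 15 − 1.81×3.3 − 1.82×0.56 = 8.02 V.
V_CE = 8.02 V > 0.2 V confirms active-region operation.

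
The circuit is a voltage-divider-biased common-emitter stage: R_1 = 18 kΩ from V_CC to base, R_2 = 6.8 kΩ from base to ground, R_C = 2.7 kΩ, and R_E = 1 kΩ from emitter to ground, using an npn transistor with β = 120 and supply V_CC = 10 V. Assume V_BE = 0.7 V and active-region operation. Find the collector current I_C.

Thevenize the base divider: V_Th = V_CC·R_2/(R_1+R_2) = 10×6.8/24.8 = 2.74 V, R_Th = R_1‖R_2 = 4.94 kΩ.
Base-emitter loop: V_Th = I_B·R_Th + V_BE + (β+1)I_B·R_E, so I_B = (2.74 − 0.7) / (4.94 + 121×1) = 0.0162 mA.
I_C = β·I_B = 120×0.0162 = 1.95 mA, and I_E = (β+1)I_B = 1.96 mA.
V_CE = V_CC − I_C·R_C − I_E·R_E = 10 − 1.95×2.7 − 1.96×1 = 2.78 V.
V_CE = 2.78 V > 0.2 V confirms active-region operation.

I_C ≈ 1.9 mA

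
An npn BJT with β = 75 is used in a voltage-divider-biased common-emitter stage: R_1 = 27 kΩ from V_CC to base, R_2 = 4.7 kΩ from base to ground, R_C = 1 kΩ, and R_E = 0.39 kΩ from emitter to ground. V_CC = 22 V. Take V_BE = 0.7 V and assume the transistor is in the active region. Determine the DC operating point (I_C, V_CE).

I_C ≈ 5.7 mA, V_CE ≈ 14 V

Thevenize the base divider: V_Th = V_CC·R_2/(R_1+R_2) = 22×4.7/31.7 = 3.26 V, R_Th = R_1‖R_2 = 4 kΩ.
Base-emitter loop: V_Th = I_B·R_Th + V_BE + (β+1)I_B·R_E, so I_B = (3.26 − 0.7) / (4 + 76×0.39) = 0.0761 mA.
I_C = β·I_B = 75×0.0761 = 5.71 mA, and I_E = (β+1)I_B = 5.79 mA.
V_CE = V_CC − I_C·R_C − I_E·R_E = 22 − 5.71×1 − 5.79×0.39 = 14 V.
V_CE = 14 V > 0.2 V confirms active-region operation.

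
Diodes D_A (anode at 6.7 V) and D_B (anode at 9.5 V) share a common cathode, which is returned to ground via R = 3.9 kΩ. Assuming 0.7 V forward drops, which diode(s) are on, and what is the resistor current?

Assume both conduct. Then node N would need to be at both 6.7−0.7 = 6 V and 9.5−0.7 = 8.8 V, which is impossible.
Assume only D_B conducts: V_N = 9.5 − 0.7 = 8.8 V, so I_R = 8.8/3.9 = 2.26 mA.
Check D_A: its anode-to-cathode voltage is 6.7 − 8.8 = -2.1 V < 0.7 V, so it is off. The assumption is consistent.

Only D_B conducts; I_R ≈ 2.3 mA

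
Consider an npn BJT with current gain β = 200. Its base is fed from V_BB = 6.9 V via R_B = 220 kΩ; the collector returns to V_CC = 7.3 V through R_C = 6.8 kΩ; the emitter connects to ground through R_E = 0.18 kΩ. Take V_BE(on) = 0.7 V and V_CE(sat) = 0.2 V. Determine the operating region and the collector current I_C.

Assume active: I_B = (6.9 − 0.7)/(220 + 201×0.18) = 0.0242 mA, I_C = β·I_B = 4.84 mA.
Then V_CE = 7.3 − 4.84×6.8 − 4.86×0.18 = -26.5 V < 0.2 V — the active assumption fails.
Re-solve with V_CE = 0.2 V. KCL at the emitter: V_E/R_E = (V_BB−0.7−V_E)/R_B + (V_CC−0.2−V_E)/R_C, giving V_E = 0.188 V.
I_C = (V_CC − 0.2 − V_E)/R_C = (7.1 − 0.188)/6.8 = 1.02 mA.
Check: I_B = (6.2 − 0.188)/220 = 0.0273 mA, and β·I_B = 5.47 mA > I_C, confirming saturation.

saturation; I_C ≈ 1 mA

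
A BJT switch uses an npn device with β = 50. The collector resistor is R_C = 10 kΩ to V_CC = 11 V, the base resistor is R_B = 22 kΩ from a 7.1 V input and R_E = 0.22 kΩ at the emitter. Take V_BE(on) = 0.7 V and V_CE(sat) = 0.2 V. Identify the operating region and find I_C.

Assume active: I_B = (7.1 − 0.7)/(22 + 51×0.22) = 0.193 mA, I_C = β·I_B = 9.63 mA.
Then V_CE = 11 − 9.63×10 − 9.83×0.22 = -87.5 V < 0.2 V — the active assumption fails.
Re-solve with V_CE = 0.2 V. KCL at the emitter: V_E/R_E = (V_BB−0.7−V_E)/R_B + (V_CC−0.2−V_E)/R_C, giving V_E = 0.292 V.
I_C = (V_CC − 0.2 − V_E)/R_C = (10.8 − 0.292)/10 = 1.05 mA.
Check: I_B = (6.4 − 0.292)/22 = 0.278 mA, and β·I_B = 13.9 mA > I_C, confirming saturation.

saturation; I_C ≈ 1.1 mA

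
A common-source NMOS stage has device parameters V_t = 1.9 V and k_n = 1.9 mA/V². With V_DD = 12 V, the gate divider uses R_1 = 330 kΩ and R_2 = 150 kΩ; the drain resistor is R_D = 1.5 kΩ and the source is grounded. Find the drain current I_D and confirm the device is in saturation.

I_D ≈ 3.3 mA

V_G = V_DD·R_2/(R_1+R_2) = 12×150/480 = 3.75 V. With the source grounded, V_GS = V_G = 3.75 V.
Assume saturation: I_D = (k_n/2)(V_GS − V_t)² = (1.9/2)×(3.75 − 1.9)² = 0.95×1.85² = 3.25 mA.
V_DS = V_DD − I_D·R_D = 12 − 3.25×1.5 = 7.12 V.
Saturation requires V_DS ≥ V_GS − V_t = 1.85 V; 7.12 ≥ 1.85 ✓.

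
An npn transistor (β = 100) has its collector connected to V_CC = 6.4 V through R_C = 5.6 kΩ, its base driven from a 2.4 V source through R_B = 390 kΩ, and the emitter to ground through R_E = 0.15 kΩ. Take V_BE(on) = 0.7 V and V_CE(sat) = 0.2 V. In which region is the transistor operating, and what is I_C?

active; I_C ≈ 0.42 mA

Assume active. Base-emitter loop: I_B = (V_BB − V_BE)/(R_B + (β+1)R_E) = (2.4 − 0.7)/(390 + 101×0.15) = 0.0042 mA.
I_C = β·I_B = 100×0.0042 = 0.42 mA.
V_CE = V_CC − I_C·R_C − I_E·R_E = 6.4 − 0.42×5.6 − 0.424×0.15 = 3.99 V > V_CE(sat), so the active-region assumption holds.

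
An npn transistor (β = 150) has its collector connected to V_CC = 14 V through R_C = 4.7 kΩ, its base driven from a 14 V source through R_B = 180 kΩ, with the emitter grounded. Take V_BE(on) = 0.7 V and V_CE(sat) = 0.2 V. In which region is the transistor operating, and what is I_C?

saturation; I_C ≈ 2.9 mA

Assume active: I_B = (14 − 0.7)/180 = 0.0739 mA, giving I_C = β·I_B = 11.1 mA.
But then V_CE = 14 − 11.1×4.7 = -38.1 V < V_CE(sat) = 0.2 V — impossible in the active region.
So the transistor is saturated. With V_CE = 0.2 V, I_C = (V_CC − 0.2)/R_C = 13.8/4.7 = 2.94 mA.
Check: β·I_B = 11.1 mA > I_C = 2.94 mA, confirming saturation.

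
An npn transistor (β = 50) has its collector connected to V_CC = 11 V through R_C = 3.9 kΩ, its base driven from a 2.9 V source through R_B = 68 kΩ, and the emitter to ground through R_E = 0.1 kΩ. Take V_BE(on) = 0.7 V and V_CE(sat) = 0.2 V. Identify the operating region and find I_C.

Assume active. Base-emitter loop: I_B = (V_BB − V_BE)/(R_B + (β+1)R_E) = (2.9 − 0.7)/(68 + 51×0.1) = 0.0301 mA.
I_C = β·I_B = 50×0.0301 = 1.5 mA.
V_CE = V_CC − I_C·R_C − I_E·R_E = 11 − 1.5×3.9 − 1.53×0.1 = 4.98 V > V_CE(sat), so the active-region assumption holds.

active; I_C ≈ 1.5 mA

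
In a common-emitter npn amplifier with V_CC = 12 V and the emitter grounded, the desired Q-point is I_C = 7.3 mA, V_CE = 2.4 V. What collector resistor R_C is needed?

Collector loop: V_CC = I_C·R_C + V_CE.
R_C = (V_CC − V_CE)/I_C = (12 − 2.4)/7.3 = 1.32 kΩ.

R_C ≈ 1.3 kΩ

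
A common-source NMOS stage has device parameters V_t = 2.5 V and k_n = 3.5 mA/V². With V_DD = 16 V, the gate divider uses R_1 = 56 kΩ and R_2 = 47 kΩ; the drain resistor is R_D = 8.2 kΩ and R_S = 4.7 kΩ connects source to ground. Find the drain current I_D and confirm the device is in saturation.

V_G = V_DD·R_2/(R_1+R_2) = 16×47/103 = 7.3 V.
Assume saturation: I_D = (k_n/2)(V_GS − V_t)² with V_GS = V_G − I_D·R_S = 7.3 − 4.7·I_D.
Substituting gives 38.7·I_D² − 80·I_D + 40.3 = 0, with roots I_D = 0.871 or 1.2 mA.
The root I_D = 1.2 mA gives V_GS = 1.67 V ≤ V_t, so take I_D = 0.871 mA.
Then V_GS = 3.21 V and V_DS = V_DD − I_D(R_D+R_S) = 16 − 0.871×12.9 = 4.76 V.
Saturation requires V_DS ≥ V_GS − V_t = 0.706 V; 4.76 ≥ 0.706 ✓.

I_D ≈ 0.87 mA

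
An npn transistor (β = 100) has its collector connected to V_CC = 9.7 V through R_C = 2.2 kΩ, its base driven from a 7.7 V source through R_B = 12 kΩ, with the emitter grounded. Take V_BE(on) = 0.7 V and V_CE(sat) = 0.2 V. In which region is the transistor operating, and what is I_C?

saturation; I_C ≈ 4.3 mA

Assume active: I_B = (7.7 − 0.7)/12 = 0.583 mA, giving I_C = β·I_B = 58.3 mA.
But then V_CE = 9.7 − 58.3×2.2 = -119 V < V_CE(sat) = 0.2 V — impossible in the active region.
So the transistor is saturated. With V_CE = 0.2 V, I_C = (V_CC − 0.2)/R_C = 9.5/2.2 = 4.32 mA.
Check: β·I_B = 58.3 mA > I_C = 4.32 mA, confirming saturation.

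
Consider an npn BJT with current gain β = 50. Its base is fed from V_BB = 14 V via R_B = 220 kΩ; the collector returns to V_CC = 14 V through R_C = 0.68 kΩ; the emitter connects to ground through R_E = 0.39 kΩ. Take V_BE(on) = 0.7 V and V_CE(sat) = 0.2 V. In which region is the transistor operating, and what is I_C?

Assume active. Base-emitter loop: I_B = (V_BB − V_BE)/(R_B + (β+1)R_E) = (14 − 0.7)/(220 + 51×0.39) = 0.0554 mA.
I_C = β·I_B = 50×0.0554 = 2.77 mA.
V_CE = V_CC − I_C·R_C − I_E·R_E = 14 − 2.77×0.68 − 2.83×0.39 = 11 V > V_CE(sat), so the active-region assumption holds.

active; I_C ≈ 2.8 mA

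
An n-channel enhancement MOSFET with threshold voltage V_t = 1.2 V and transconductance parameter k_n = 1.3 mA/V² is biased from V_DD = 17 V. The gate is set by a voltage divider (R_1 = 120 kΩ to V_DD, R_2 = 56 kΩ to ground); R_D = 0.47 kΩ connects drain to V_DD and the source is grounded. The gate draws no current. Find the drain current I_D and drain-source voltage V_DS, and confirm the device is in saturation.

V_G = V_DD·R_2/(R_1+R_2) = 17×56/176 = 5.41 V. With the source grounded, V_GS = V_G = 5.41 V.
Assume saturation: I_D = (k_n/2)(V_GS − V_t)² = (1.3/2)×(5.41 − 1.2)² = 0.65×4.21² = 11.5 mA.
V_DS = V_DD − I_D·R_D = 17 − 11.5×0.47 = 11.6 V.
Saturation requires V_DS ≥ V_GS − V_t = 4.21 V; 11.6 ≥ 4.21 ✓.

I_D ≈ 12 mA, V_DS ≈ 12 V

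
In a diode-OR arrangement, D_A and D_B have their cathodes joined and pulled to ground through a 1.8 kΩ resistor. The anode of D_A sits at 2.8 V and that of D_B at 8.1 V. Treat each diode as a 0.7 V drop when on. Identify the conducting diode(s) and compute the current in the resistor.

Only D_B conducts; I_R ≈ 4.1 mA

Assume both conduct. Then node N would need to be at both 2.8−0.7 = 2.1 V and 8.1−0.7 = 7.4 V, which is impossible.
Assume only D_B conducts: V_N = 8.1 − 0.7 = 7.4 V, so I_R = 7.4/1.8 = 4.11 mA.
Check D_A: its anode-to-cathode voltage is 2.8 − 7.4 = -4.6 V < 0.7 V, so it is off. The assumption is consistent.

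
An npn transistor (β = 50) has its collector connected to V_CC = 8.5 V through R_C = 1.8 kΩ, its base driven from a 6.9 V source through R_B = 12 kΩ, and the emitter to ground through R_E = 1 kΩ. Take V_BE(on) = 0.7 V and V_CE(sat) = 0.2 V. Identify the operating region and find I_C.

Assume active: I_B = (6.9 − 0.7)/(12 + 51×1) = 0.0984 mA, I_C = β·I_B = 4.92 mA.
Then V_CE = 8.5 − 4.92×1.8 − 5.02×1 = -5.38 V < 0.2 V — the active assumption fails.
Re-solve with V_CE = 0.2 V. KCL at the emitter: V_E/R_E = (V_BB−0.7−V_E)/R_B + (V_CC−0.2−V_E)/R_C, giving V_E = 3.13 V.
I_C = (V_CC − 0.2 − V_E)/R_C = (8.3 − 3.13)/1.8 = 2.87 mA.
Check: I_B = (6.2 − 3.13)/12 = 0.256 mA, and β·I_B = 12.8 mA > I_C, confirming saturation.

saturation; I_C ≈ 2.9 mA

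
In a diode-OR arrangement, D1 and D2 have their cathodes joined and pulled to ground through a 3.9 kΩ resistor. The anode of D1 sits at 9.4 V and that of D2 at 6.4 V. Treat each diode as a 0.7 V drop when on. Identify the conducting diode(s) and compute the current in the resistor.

Only D1 conducts; I_R ≈ 2.2 mA

Assume both conduct. Then node N would need to be at both 9.4−0.7 = 8.7 V and 6.4−0.7 = 5.7 V, which is impossible.
Assume only D1 conducts: V_N = 9.4 − 0.7 = 8.7 V, so I_R = 8.7/3.9 = 2.23 mA.
Check D2: its anode-to-cathode voltage is 6.4 − 8.7 = -2.3 V < 0.7 V, so it is off. The assumption is consistent.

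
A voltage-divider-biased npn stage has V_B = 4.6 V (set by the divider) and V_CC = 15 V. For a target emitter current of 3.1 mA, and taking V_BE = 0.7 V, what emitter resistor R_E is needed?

R_E ≈ 1.3 kΩ

V_E = V_B − V_BE = 4.6 − 0.7 = 3.9 V.
R_E = V_E / I_E = 3.9 / 3.1 = 1.26 kΩ.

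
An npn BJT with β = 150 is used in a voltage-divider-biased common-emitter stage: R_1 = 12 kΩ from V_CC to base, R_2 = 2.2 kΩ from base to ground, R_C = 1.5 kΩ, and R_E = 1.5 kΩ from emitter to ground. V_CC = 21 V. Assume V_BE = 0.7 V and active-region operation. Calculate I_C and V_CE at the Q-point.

Thevenize the base divider: V_Th = V_CC·R_2/(R_1+R_2) = 21×2.2/14.2 = 3.25 V, R_Th = R_1‖R_2 = 1.86 kΩ.
Base-emitter loop: V_Th = I_B·R_Th + V_BE + (β+1)I_B·R_E, so I_B = (3.25 − 0.7) / (1.86 + 151×1.5) = 0.0112 mA.
I_C = β·I_B = 150×0.0112 = 1.68 mA, and I_E = (β+1)I_B = 1.69 mA.
V_CE = V_CC − I_C·R_C − I_E·R_E = 21 − 1.68×1.5 − 1.69×1.5 = 16 V.
V_CE = 16 V > 0.2 V confirms active-region operation.

I_C ≈ 1.7 mA, V_CE ≈ 16 V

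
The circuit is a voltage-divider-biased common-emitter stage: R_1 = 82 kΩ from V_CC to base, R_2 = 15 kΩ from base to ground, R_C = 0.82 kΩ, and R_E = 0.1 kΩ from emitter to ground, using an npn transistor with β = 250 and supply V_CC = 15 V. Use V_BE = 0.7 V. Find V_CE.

V_CE ≈ 5.1 V

Thevenize the base divider: V_Th = V_CC·R_2/(R_1+R_2) = 15×15/97 = 2.32 V, R_Th = R_1‖R_2 = 12.7 kΩ.
Base-emitter loop: V_Th = I_B·R_Th + V_BE + (β+1)I_B·R_E, so I_B = (2.32 − 0.7) / (12.7 + 251×0.1) = 0.0429 mA.
I_C = β·I_B = 250×0.0429 = 10.7 mA, and I_E = (β+1)I_B = 10.8 mA.
V_CE = V_CC − I_C·R_C − I_E·R_E = 15 − 10.7×0.82 − 10.8×0.1 = 5.14 V.
V_CE = 5.14 V > 0.2 V confirms active-region operation.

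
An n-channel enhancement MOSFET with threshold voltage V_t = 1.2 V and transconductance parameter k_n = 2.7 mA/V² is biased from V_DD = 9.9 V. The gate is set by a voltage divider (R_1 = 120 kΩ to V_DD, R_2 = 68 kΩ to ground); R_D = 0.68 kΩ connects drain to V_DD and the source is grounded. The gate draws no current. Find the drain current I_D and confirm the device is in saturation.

I_D ≈ 7.7 mA

V_G = V_DD·R_2/(R_1+R_2) = 9.9×68/188 = 3.58 V. With the source grounded, V_GS = V_G = 3.58 V.
Assume saturation: I_D = (k_n/2)(V_GS − V_t)² = (2.7/2)×(3.58 − 1.2)² = 1.35×2.38² = 7.65 mA.
V_DS = V_DD − I_D·R_D = 9.9 − 7.65×0.68 = 4.7 V.
Saturation requires V_DS ≥ V_GS − V_t = 2.38 V; 4.7 ≥ 2.38 ✓.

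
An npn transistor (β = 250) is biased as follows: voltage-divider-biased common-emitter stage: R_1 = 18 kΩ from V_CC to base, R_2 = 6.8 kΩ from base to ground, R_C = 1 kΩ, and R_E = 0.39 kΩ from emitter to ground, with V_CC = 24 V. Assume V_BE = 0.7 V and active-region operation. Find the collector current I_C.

Thevenize the base divider: V_Th = V_CC·R_2/(R_1+R_2) = 24×6.8/24.8 = 6.58 V, R_Th = R_1‖R_2 = 4.94 kΩ.
Base-emitter loop: V_Th = I_B·R_Th + V_BE + (β+1)I_B·R_E, so I_B = (6.58 − 0.7) / (4.94 + 251×0.39) = 0.0572 mA.
I_C = β·I_B = 250×0.0572 = 14.3 mA, and I_E = (β+1)I_B = 14.4 mA.
V_CE = V_CC − I_C·R_C − I_E·R_E = 24 − 14.3×1 − 14.4×0.39 = 4.1 V.
V_CE = 4.1 V > 0.2 V confirms active-region operation.

I_C ≈ 14 mA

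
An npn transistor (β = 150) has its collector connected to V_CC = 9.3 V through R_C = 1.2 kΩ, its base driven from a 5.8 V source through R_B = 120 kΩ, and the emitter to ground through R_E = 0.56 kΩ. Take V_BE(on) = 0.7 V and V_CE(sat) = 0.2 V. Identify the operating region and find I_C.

active; I_C ≈ 3.7 mA

Assume active. Base-emitter loop: I_B = (V_BB − V_BE)/(R_B + (β+1)R_E) = (5.8 − 0.7)/(120 + 151×0.56) = 0.0249 mA.
I_C = β·I_B = 150×0.0249 = 3.74 mA.
V_CE = V_CC − I_C·R_C − I_E·R_E = 9.3 − 3.74×1.2 − 3.76×0.56 = 2.7 V > V_CE(sat), so the active-region assumption holds.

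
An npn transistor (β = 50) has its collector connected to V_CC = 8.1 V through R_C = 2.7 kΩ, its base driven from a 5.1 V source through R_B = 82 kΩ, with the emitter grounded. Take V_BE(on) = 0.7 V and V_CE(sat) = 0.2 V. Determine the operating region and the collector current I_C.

Assume active. Base-emitter loop: I_B = (V_BB − V_BE)/R_B = (5.1 − 0.7)/82 = 0.0537 mA.
I_C = β·I_B = 50×0.0537 = 2.68 mA.
V_CE = V_CC − I_C·R_C = 8.1 − 2.68×2.7 = 0.856 V > V_CE(sat), so the active-region assumption holds.

active; I_C ≈ 2.7 mA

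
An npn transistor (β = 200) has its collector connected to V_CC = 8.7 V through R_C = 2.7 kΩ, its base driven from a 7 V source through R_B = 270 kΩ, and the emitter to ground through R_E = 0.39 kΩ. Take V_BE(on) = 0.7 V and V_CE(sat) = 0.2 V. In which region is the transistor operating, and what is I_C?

Assume active: I_B = (7 − 0.7)/(270 + 201×0.39) = 0.0181 mA, I_C = β·I_B = 3.62 mA.
Then V_CE = 8.7 − 3.62×2.7 − 3.63×0.39 = -2.48 V < 0.2 V — the active assumption fails.
Re-solve with V_CE = 0.2 V. KCL at the emitter: V_E/R_E = (V_BB−0.7−V_E)/R_B + (V_CC−0.2−V_E)/R_C, giving V_E = 1.08 V.
I_C = (V_CC − 0.2 − V_E)/R_C = (8.5 − 1.08)/2.7 = 2.75 mA.
Check: I_B = (6.3 − 1.08)/270 = 0.0193 mA, and β·I_B = 3.87 mA > I_C, confirming saturation.

saturation; I_C ≈ 2.7 mA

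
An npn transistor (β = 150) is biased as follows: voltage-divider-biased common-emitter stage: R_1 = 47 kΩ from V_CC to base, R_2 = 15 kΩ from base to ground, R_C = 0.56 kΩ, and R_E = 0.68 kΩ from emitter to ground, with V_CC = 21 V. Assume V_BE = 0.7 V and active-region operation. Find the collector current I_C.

Thevenize the base divider: V_Th = V_CC·R_2/(R_1+R_2) = 21×15/62 = 5.08 V, R_Th = R_1‖R_2 = 11.4 kΩ.
Base-emitter loop: V_Th = I_B·R_Th + V_BE + (β+1)I_B·R_E, so I_B = (5.08 − 0.7) / (11.4 + 151×0.68) = 0.0384 mA.
I_C = β·I_B = 150×0.0384 = 5.76 mA, and I_E = (β+1)I_B = 5.8 mA.
V_CE = V_CC − I_C·R_C − I_E·R_E = 21 − 5.76×0.56 − 5.8×0.68 = 13.8 V.
V_CE = 13.8 V > 0.2 V confirms active-region operation.

I_C ≈ 5.8 mA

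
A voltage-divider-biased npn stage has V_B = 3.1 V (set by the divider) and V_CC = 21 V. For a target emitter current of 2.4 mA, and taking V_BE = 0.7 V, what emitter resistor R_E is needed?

V_E = V_B − V_BE = 3.1 − 0.7 = 2.4 V.
R_E = V_E / I_E = 2.4 / 2.4 = 1 kΩ.

R_E ≈ 1 kΩ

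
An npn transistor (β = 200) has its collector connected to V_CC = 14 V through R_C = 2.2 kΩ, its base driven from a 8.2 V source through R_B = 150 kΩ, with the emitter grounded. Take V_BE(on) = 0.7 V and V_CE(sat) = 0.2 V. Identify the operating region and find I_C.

Assume active: I_B = (8.2 − 0.7)/150 = 0.05 mA, giving I_C = β·I_B = 10 mA.
But then V_CE = 14 − 10×2.2 = -8 V < V_CE(sat) = 0.2 V — impossible in the active region.
So the transistor is saturated. With V_CE = 0.2 V, I_C = (V_CC − 0.2)/R_C = 13.8/2.2 = 6.27 mA.
Check: β·I_B = 10 mA > I_C = 6.27 mA, confirming saturation.

saturation; I_C ≈ 6.3 mA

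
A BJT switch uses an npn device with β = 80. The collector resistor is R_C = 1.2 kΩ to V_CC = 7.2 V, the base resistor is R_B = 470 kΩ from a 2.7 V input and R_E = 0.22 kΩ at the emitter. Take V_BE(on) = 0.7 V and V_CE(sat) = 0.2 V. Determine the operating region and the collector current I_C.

active; I_C ≈ 0.33 mA

Assume active. Base-emitter loop: I_B = (V_BB − V_BE)/(R_B + (β+1)R_E) = (2.7 − 0.7)/(470 + 81×0.22) = 0.0041 mA.
I_C = β·I_B = 80×0.0041 = 0.328 mA.
V_CE = V_CC − I_C·R_C − I_E·R_E = 7.2 − 0.328×1.2 − 0.332×0.22 = 6.73 V > V_CE(sat), so the active-region assumption holds.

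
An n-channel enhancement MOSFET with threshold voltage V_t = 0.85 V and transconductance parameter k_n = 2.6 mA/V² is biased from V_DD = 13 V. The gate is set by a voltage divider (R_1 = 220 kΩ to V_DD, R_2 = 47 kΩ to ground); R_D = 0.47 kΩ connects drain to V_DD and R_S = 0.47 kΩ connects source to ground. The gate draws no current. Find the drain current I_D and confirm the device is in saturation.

I_D ≈ 1.1 mA

V_G = V_DD·R_2/(R_1+R_2) = 13×47/267 = 2.29 V.
Assume saturation: I_D = (k_n/2)(V_GS − V_t)² with V_GS = V_G − I_D·R_S = 2.29 − 0.47·I_D.
Substituting gives 0.287·I_D² − 2.76·I_D + 2.69 = 0, with roots I_D = 1.1 or 8.5 mA.
The root I_D = 8.5 mA gives V_GS = -1.71 V ≤ V_t, so take I_D = 1.1 mA.
Then V_GS = 1.77 V and V_DS = V_DD − I_D(R_D+R_S) = 13 − 1.1×0.94 = 12 V.
Saturation requires V_DS ≥ V_GS − V_t = 0.921 V; 12 ≥ 0.921 ✓.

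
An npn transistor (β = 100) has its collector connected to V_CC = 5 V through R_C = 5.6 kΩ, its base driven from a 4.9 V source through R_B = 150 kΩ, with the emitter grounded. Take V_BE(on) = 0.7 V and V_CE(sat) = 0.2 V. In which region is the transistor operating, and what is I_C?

saturation; I_C ≈ 0.86 mA

Assume active: I_B = (4.9 − 0.7)/150 = 0.028 mA, giving I_C = β·I_B = 2.8 mA.
But then V_CE = 5 − 2.8×5.6 = -10.7 V < V_CE(sat) = 0.2 V — impossible in the active region.
So the transistor is saturated. With V_CE = 0.2 V, I_C = (V_CC − 0.2)/R_C = 4.8/5.6 = 0.857 mA.
Check: β·I_B = 2.8 mA > I_C = 0.857 mA, confirming saturation.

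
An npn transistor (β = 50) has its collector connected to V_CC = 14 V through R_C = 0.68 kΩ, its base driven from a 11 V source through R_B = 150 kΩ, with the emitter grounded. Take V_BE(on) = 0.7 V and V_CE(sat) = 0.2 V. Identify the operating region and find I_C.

Assume active. Base-emitter loop: I_B = (V_BB − V_BE)/R_B = (11 − 0.7)/150 = 0.0687 mA.
I_C = β·I_B = 50×0.0687 = 3.43 mA.
V_CE = V_CC − I_C·R_C = 14 − 3.43×0.68 = 11.7 V > V_CE(sat), so the active-region assumption holds.

active; I_C ≈ 3.4 mA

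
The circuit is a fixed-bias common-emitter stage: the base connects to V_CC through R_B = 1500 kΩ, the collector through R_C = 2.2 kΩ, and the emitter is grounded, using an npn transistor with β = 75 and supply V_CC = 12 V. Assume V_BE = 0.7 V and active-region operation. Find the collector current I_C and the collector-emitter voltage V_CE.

Base loop: V_CC = I_B·R_B + V_BE, so I_B = (12 − 0.7)/1500 kΩ = 0.00753 mA.
In the active region I_C = β·I_B = 75 × 0.00753 = 0.565 mA.
Collector loop: V_CE = V_CC − I_C·R_C = 12 − 0.565×2.2 = 10.8 V.
Since V_CE = 10.8 V > V_CE(sat) ≈ 0.2 V, the transistor is in the active region as assumed.

I_C ≈ 0.57 mA, V_CE ≈ 11 V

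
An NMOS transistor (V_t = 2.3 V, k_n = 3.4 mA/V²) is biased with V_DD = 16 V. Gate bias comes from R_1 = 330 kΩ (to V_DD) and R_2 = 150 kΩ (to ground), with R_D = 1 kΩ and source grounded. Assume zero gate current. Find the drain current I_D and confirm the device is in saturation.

I_D ≈ 12 mA

V_G = V_DD·R_2/(R_1+R_2) = 16×150/480 = 5 V. With the source grounded, V_GS = V_G = 5 V.
Assume saturation: I_D = (k_n/2)(V_GS − V_t)² = (3.4/2)×(5 − 2.3)² = 1.7×2.7² = 12.4 mA.
V_DS = V_DD − I_D·R_D = 16 − 12.4×1 = 3.61 V.
Saturation requires V_DS ≥ V_GS − V_t = 2.7 V; 3.61 ≥ 2.7 ✓.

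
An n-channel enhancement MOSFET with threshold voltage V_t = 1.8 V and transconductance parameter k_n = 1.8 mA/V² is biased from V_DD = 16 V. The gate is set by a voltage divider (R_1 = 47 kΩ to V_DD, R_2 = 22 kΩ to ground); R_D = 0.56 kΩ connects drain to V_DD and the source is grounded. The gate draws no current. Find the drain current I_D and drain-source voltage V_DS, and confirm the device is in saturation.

V_G = V_DD·R_2/(R_1+R_2) = 16×22/69 = 5.1 V. With the source grounded, V_GS = V_G = 5.1 V.
Assume saturation: I_D = (k_n/2)(V_GS − V_t)² = (1.8/2)×(5.1 − 1.8)² = 0.9×3.3² = 9.81 mA.
V_DS = V_DD − I_D·R_D = 16 − 9.81×0.56 = 10.5 V.
Saturation requires V_DS ≥ V_GS − V_t = 3.3 V; 10.5 ≥ 3.3 ✓.

I_D ≈ 9.8 mA, V_DS ≈ 11 V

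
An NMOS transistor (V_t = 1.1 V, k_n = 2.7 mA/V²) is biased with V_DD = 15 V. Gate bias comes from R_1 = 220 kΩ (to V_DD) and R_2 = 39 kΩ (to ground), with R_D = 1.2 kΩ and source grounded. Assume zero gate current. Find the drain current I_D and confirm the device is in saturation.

V_G = V_DD·R_2/(R_1+R_2) = 15×39/259 = 2.26 V. With the source grounded, V_GS = V_G = 2.26 V.
Assume saturation: I_D = (k_n/2)(V_GS − V_t)² = (2.7/2)×(2.26 − 1.1)² = 1.35×1.16² = 1.81 mA.
V_DS = V_DD − I_D·R_D = 15 − 1.81×1.2 = 12.8 V.
Saturation requires V_DS ≥ V_GS − V_t = 1.16 V; 12.8 ≥ 1.16 ✓.

I_D ≈ 1.8 mA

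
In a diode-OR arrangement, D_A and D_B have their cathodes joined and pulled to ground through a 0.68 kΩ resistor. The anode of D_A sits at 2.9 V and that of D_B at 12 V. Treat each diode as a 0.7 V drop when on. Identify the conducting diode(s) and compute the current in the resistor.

Only D_B conducts; I_R ≈ 17 mA

Assume both conduct. Then node N would need to be at both 2.9−0.7 = 2.2 V and 12−0.7 = 11.3 V, which is impossible.
Assume only D_B conducts: V_N = 12 − 0.7 = 11.3 V, so I_R = 11.3/0.68 = 16.6 mA.
Check D_A: its anode-to-cathode voltage is 2.9 − 11.3 = -8.4 V < 0.7 V, so it is off. The assumption is consistent.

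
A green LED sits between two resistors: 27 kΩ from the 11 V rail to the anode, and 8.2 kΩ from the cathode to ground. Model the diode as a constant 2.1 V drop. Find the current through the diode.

The two resistors are in series with the diode, so KVL gives 11 = I·27 + 2.1 + I·8.2.
I = (11 − 2.1) / (27 + 8.2) kΩ = 8.9 / 35.2 = 0.253 mA.

I ≈ 0.25 mA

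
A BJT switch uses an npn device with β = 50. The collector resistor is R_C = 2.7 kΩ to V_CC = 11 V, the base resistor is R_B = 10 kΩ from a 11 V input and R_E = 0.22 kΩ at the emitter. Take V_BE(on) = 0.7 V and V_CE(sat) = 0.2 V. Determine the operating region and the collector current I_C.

saturation; I_C ≈ 3.6 mA

Assume active: I_B = (11 − 0.7)/(10 + 51×0.22) = 0.485 mA, I_C = β·I_B = 24.3 mA.
Then V_CE = 11 − 24.3×2.7 − 24.8×0.22 = -60 V < 0.2 V — the active assumption fails.
Re-solve with V_CE = 0.2 V. KCL at the emitter: V_E/R_E = (V_BB−0.7−V_E)/R_B + (V_CC−0.2−V_E)/R_C, giving V_E = 1 V.
I_C = (V_CC − 0.2 − V_E)/R_C = (10.8 − 1)/2.7 = 3.63 mA.
Check: I_B = (10.3 − 1)/10 = 0.93 mA, and β·I_B = 46.5 mA > I_C, confirming saturation.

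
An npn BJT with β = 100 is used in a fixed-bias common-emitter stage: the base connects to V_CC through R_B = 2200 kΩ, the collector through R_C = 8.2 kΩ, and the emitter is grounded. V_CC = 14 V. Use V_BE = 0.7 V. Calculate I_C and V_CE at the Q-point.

I_C ≈ 0.6 mA, V_CE ≈ 9 V

Base loop: V_CC = I_B·R_B + V_BE, so I_B = (14 − 0.7)/2200 kΩ = 0.00605 mA.
In the active region I_C = β·I_B = 100 × 0.00605 = 0.605 mA.
Collector loop: V_CE = V_CC − I_C·R_C = 14 − 0.605×8.2 = 9.04 V.
Since V_CE = 9.04 V > V_CE(sat) ≈ 0.2 V, the transistor is in the active region as assumed.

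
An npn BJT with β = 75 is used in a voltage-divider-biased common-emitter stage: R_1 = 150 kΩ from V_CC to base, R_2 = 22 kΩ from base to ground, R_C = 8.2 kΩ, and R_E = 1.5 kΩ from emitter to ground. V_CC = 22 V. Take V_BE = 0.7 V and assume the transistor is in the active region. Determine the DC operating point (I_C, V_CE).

Thevenize the base divider: V_Th = V_CC·R_2/(R_1+R_2) = 22×22/172 = 2.81 V, R_Th = R_1‖R_2 = 19.2 kΩ.
Base-emitter loop: V_Th = I_B·R_Th + V_BE + (β+1)I_B·R_E, so I_B = (2.81 − 0.7) / (19.2 + 76×1.5) = 0.0159 mA.
I_C = β·I_B = 75×0.0159 = 1.19 mA, and I_E = (β+1)I_B = 1.21 mA.
V_CE = V_CC − I_C·R_C − I_E·R_E = 22 − 1.19×8.2 − 1.21×1.5 = 10.4 V.
V_CE = 10.4 V > 0.2 V confirms active-region operation.

I_C ≈ 1.2 mA, V_CE ≈ 10 V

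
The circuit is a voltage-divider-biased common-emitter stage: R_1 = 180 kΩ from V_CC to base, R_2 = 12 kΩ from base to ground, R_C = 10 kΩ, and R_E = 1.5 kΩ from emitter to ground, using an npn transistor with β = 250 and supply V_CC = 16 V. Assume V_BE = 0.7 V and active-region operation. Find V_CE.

Thevenize the base divider: V_Th = V_CC·R_2/(R_1+R_2) = 16×12/192 = 1 V, R_Th = R_1‖R_2 = 11.2 kΩ.
Base-emitter loop: V_Th = I_B·R_Th + V_BE + (β+1)I_B·R_E, so I_B = (1 − 0.7) / (11.2 + 251×1.5) = 0.000774 mA.
I_C = β·I_B = 250×0.000774 = 0.193 mA, and I_E = (β+1)I_B = 0.194 mA.
V_CE = V_CC − I_C·R_C − I_E·R_E = 16 − 0.193×10 − 0.194×1.5 = 13.8 V.
V_CE = 13.8 V > 0.2 V confirms active-region operation.

V_CE ≈ 14 V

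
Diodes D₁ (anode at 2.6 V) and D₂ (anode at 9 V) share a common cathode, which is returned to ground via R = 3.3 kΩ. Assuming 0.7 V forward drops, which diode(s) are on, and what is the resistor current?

Assume both conduct. Then node N would need to be at both 2.6−0.7 = 1.9 V and 9−0.7 = 8.3 V, which is impossible.
Assume only D₂ conducts: V_N = 9 − 0.7 = 8.3 V, so I_R = 8.3/3.3 = 2.52 mA.
Check D₁: its anode-to-cathode voltage is 2.6 − 8.3 = -5.7 V < 0.7 V, so it is off. The assumption is consistent.

Only D₂ conducts; I_R ≈ 2.5 mA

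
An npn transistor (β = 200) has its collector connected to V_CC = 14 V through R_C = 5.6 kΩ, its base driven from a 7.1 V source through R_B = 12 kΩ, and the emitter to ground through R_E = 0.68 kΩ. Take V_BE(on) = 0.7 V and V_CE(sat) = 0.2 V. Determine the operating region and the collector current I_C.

Assume active: I_B = (7.1 − 0.7)/(12 + 201×0.68) = 0.043 mA, I_C = β·I_B = 8.61 mA.
Then V_CE = 14 − 8.61×5.6 − 8.65×0.68 = -40.1 V < 0.2 V — the active assumption fails.
Re-solve with V_CE = 0.2 V. KCL at the emitter: V_E/R_E = (V_BB−0.7−V_E)/R_B + (V_CC−0.2−V_E)/R_C, giving V_E = 1.73 V.
I_C = (V_CC − 0.2 − V_E)/R_C = (13.8 − 1.73)/5.6 = 2.16 mA.
Check: I_B = (6.4 − 1.73)/12 = 0.389 mA, and β·I_B = 77.8 mA > I_C, confirming saturation.

saturation; I_C ≈ 2.2 mA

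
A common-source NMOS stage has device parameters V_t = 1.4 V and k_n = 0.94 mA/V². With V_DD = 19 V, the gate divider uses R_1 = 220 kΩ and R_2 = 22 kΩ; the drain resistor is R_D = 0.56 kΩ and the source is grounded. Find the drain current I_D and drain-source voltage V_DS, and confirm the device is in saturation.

I_D ≈ 0.05 mA, V_DS ≈ 19 V

V_G = V_DD·R_2/(R_1+R_2) = 19×22/242 = 1.73 V. With the source grounded, V_GS = V_G = 1.73 V.
Assume saturation: I_D = (k_n/2)(V_GS − V_t)² = (0.94/2)×(1.73 − 1.4)² = 0.47×0.327² = 0.0503 mA.
V_DS = V_DD − I_D·R_D = 19 − 0.0503×0.56 = 19 V.
Saturation requires V_DS ≥ V_GS − V_t = 0.327 V; 19 ≥ 0.327 ✓.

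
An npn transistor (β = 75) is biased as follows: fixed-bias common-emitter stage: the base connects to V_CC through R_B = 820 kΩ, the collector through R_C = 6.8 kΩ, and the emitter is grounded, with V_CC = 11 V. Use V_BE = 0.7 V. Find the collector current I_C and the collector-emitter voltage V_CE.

I_C ≈ 0.94 mA, V_CE ≈ 4.6 V

Base loop: V_CC = I_B·R_B + V_BE, so I_B = (11 − 0.7)/820 kΩ = 0.0126 mA.
In the active region I_C = β·I_B = 75 × 0.0126 = 0.942 mA.
Collector loop: V_CE = V_CC − I_C·R_C = 11 − 0.942×6.8 = 4.59 V.
Since V_CE = 4.59 V > V_CE(sat) ≈ 0.2 V, the transistor is in the active region as assumed.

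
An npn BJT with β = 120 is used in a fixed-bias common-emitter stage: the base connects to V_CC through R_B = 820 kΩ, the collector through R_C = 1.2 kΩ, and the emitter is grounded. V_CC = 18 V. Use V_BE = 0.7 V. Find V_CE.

V_CE ≈ 15 V

Base loop: V_CC = I_B·R_B + V_BE, so I_B = (18 − 0.7)/820 kΩ = 0.0211 mA.
In the active region I_C = β·I_B = 120 × 0.0211 = 2.53 mA.
Collector loop: V_CE = V_CC − I_C·R_C = 18 − 2.53×1.2 = 15 V.
Since V_CE = 15 V > V_CE(sat) ≈ 0.2 V, the transistor is in the active region as assumed.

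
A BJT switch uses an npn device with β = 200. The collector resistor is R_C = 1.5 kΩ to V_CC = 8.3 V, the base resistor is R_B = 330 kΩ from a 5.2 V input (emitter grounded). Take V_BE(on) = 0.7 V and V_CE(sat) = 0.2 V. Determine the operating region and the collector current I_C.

active; I_C ≈ 2.7 mA

Assume active. Base-emitter loop: I_B = (V_BB − V_BE)/R_B = (5.2 − 0.7)/330 = 0.0136 mA.
I_C = β·I_B = 200×0.0136 = 2.73 mA.
V_CE = V_CC − I_C·R_C = 8.3 − 2.73×1.5 = 4.21 V > V_CE(sat), so the active-region assumption holds.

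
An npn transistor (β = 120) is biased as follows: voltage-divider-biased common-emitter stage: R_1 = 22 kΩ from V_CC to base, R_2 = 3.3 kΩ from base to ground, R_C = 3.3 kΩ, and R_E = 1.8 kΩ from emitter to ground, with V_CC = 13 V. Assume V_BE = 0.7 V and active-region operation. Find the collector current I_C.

I_C ≈ 0.54 mA

Thevenize the base divider: V_Th = V_CC·R_2/(R_1+R_2) = 13×3.3/25.3 = 1.7 V, R_Th = R_1‖R_2 = 2.87 kΩ.
Base-emitter loop: V_Th = I_B·R_Th + V_BE + (β+1)I_B·R_E, so I_B = (1.7 − 0.7) / (2.87 + 121×1.8) = 0.00451 mA.
I_C = β·I_B = 120×0.00451 = 0.541 mA, and I_E = (β+1)I_B = 0.546 mA.
V_CE = V_CC − I_C·R_C − I_E·R_E = 13 − 0.541×3.3 − 0.546×1.8 = 10.2 V.
V_CE = 10.2 V > 0.2 V confirms active-region operation.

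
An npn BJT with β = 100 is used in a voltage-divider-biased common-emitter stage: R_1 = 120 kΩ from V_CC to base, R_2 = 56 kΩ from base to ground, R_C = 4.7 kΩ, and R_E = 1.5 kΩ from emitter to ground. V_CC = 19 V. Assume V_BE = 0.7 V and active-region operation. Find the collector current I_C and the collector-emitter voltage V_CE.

Thevenize the base divider: V_Th = V_CC·R_2/(R_1+R_2) = 19×56/176 = 6.05 V, R_Th = R_1‖R_2 = 38.2 kΩ.
Base-emitter loop: V_Th = I_B·R_Th + V_BE + (β+1)I_B·R_E, so I_B = (6.05 − 0.7) / (38.2 + 101×1.5) = 0.0282 mA.
I_C = β·I_B = 100×0.0282 = 2.82 mA, and I_E = (β+1)I_B = 2.85 mA.
V_CE = V_CC − I_C·R_C − I_E·R_E = 19 − 2.82×4.7 − 2.85×1.5 = 1.49 V.
V_CE = 1.49 V > 0.2 V confirms active-region operation.

I_C ≈ 2.8 mA, V_CE ≈ 1.5 V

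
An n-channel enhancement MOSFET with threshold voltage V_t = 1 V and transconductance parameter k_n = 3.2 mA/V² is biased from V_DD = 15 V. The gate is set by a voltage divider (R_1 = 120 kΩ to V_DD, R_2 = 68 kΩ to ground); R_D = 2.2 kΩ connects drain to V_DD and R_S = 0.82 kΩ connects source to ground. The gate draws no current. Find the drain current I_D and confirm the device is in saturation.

I_D ≈ 3.6 mA

V_G = V_DD·R_2/(R_1+R_2) = 15×68/188 = 5.43 V.
Assume saturation: I_D = (k_n/2)(V_GS − V_t)² with V_GS = V_G − I_D·R_S = 5.43 − 0.82·I_D.
Substituting gives 1.08·I_D² − 12.6·I_D + 31.3 = 0, with roots I_D = 3.57 or 8.15 mA.
The root I_D = 8.15 mA gives V_GS = -1.26 V ≤ V_t, so take I_D = 3.57 mA.
Then V_GS = 2.49 V and V_DS = V_DD − I_D(R_D+R_S) = 15 − 3.57×3.02 = 4.21 V.
Saturation requires V_DS ≥ V_GS − V_t = 1.49 V; 4.21 ≥ 1.49 ✓.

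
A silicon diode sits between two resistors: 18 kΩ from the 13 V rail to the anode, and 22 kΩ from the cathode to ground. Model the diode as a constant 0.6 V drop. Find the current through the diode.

The two resistors are in series with the diode, so KVL gives 13 = I·18 + 0.6 + I·22.
I = (13 − 0.6) / (18 + 22) kΩ = 12.4 / 40 = 0.31 mA.

I ≈ 0.31 mA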